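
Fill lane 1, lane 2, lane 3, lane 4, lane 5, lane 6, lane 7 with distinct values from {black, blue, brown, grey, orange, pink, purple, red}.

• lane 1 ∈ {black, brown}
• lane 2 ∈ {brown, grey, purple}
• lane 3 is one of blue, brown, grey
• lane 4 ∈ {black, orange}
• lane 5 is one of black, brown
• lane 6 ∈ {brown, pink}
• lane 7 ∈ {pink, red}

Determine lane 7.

The 2 variables lane 1 and lane 5 are confined to {black, brown}, which locks those values in; drop them from lane 2, lane 3, lane 4, lane 6.
lane 4's domain is down to {orange}, so lane 4 = orange.
lane 6 must be pink (only option left). So lane 7 can't be pink.
So lane 7 = red.

red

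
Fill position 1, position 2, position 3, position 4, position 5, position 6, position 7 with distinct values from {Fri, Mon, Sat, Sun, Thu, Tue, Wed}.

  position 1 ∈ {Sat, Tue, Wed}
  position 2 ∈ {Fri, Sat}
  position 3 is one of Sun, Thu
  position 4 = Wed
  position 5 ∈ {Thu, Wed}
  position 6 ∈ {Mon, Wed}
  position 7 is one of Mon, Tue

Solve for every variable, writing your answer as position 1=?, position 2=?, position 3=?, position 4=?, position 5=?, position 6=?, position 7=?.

position 1=Sat, position 2=Fri, position 3=Sun, position 4=Wed, position 5=Thu, position 6=Mon, position 7=Tue

position 4 must be Wed (only option left). Eliminate Wed elsewhere: position 1, position 5, position 6.
position 5 has just one choice, so position 5 = Thu. So position 3 can't be Thu.
position 6's domain is down to {Mon}, so position 6 = Mon. So position 7 can't be Mon.
position 7 must be Tue (only option left). So position 1 can't be Tue.
position 1 has just one choice, so position 1 = Sat. Strike Sat from position 2.
That leaves position 2 = Fri.
position 3 has just one choice, so position 3 = Sun.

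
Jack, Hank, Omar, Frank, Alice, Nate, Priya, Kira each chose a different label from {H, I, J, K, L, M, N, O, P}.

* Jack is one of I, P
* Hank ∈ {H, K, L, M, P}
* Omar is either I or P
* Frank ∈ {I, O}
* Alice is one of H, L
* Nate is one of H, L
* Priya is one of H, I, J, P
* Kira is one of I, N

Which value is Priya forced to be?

The 2 variables Jack and Omar are confined to {I, P}, which locks those values in; drop them from Hank, Frank, Priya, Kira.
Frank's domain is down to {O}, so Frank = O.
Kira must be N (only option left).
Alice and Nate share exactly the 2 values {H, L}; by pigeonhole those values go to them, so strike H, L from Hank, Priya.
So Priya = J.

J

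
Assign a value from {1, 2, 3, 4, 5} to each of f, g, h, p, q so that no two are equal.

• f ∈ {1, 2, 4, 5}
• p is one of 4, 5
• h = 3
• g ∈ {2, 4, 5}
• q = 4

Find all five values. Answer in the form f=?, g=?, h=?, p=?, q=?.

f=1, g=2, h=3, p=5, q=4

h must be 3 (only option left).
q has just one choice, so q = 4. Remove 4 from f, g, p.
p has just one choice, so p = 5. Remove 5 from f, g.
g's domain is down to {2}, so g = 2. So f can't be 2.
f has just one choice, so f = 1.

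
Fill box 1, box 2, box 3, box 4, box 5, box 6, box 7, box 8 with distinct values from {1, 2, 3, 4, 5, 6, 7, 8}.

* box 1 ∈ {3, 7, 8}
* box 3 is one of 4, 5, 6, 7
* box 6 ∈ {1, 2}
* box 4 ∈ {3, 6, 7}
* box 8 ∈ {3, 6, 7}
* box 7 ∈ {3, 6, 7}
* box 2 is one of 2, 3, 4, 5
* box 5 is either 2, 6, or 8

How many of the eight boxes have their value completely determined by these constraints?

3

The 8 variables together cover exactly {1, 2, 3, 4, 5, 6, 7, 8} — 8 values for 8 variables — and 1 appears only in box 6's list, so box 6 = 1.
box 4, box 7, box 8 share exactly the 3 values {3, 6, 7}; by pigeonhole those values go to them, so strike 3, 6, 7 from box 1, box 2, box 3, box 5.
box 1's domain is down to {8}, so box 1 = 8. So box 5 can't be 8.
That leaves box 5 = 2. Strike 2 from box 2.
Determined: box 1=8, box 5=2, box 6=1. The other boxes each still have more than one consistent value. That makes 3.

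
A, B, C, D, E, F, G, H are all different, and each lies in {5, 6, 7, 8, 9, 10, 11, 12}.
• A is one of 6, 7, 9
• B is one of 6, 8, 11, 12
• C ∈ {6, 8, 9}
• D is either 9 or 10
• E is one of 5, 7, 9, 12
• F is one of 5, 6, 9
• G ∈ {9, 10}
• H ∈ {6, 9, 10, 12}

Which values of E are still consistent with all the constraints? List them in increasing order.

5, 7, 12

Among the 8 variables, 11 fits only B (and all 8 values in {5, 6, 7, 8, 9, 10, 11, 12} must be used), so B = 11.
Among the 7 still-open variables, 8 fits only C (and all 7 values in {5, 6, 7, 8, 9, 10, 12} must be used), so C = 8.
D and G share exactly the 2 values {9, 10}; by pigeonhole those values go to them, so strike 9, 10 from A, E, F, H.
No further eliminations apply; E can still be any of 5, 7, 12.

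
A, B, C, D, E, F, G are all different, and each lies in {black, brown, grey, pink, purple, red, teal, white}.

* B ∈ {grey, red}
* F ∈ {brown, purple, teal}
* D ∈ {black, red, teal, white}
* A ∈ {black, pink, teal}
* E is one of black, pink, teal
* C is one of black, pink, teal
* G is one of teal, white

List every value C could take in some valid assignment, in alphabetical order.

black, pink, teal

The 3 variables A, C, E are confined to {black, pink, teal}, which locks those values in; drop them from D, F, G.
G has just one choice, so G = white. Remove white from D.
That leaves D = red. Eliminate red elsewhere: B.
B has just one choice, so B = grey.
No further eliminations apply; C can still be any of black, pink, teal.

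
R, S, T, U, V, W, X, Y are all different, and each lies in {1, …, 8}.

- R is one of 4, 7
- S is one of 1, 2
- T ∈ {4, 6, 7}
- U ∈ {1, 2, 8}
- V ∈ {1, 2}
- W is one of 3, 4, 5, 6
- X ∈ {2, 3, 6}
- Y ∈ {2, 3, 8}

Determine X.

Among the 8 variables, 5 fits only W (and all 8 values in {1, 2, 3, 4, 5, 6, 7, 8} must be used), so W = 5.
S and V share exactly the 2 values {1, 2}; by pigeonhole those values go to them, so strike 1, 2 from U, X, Y.
U has just one choice, so U = 8. So Y can't be 8.
That leaves Y = 3. Strike 3 from X.
So X = 6.

6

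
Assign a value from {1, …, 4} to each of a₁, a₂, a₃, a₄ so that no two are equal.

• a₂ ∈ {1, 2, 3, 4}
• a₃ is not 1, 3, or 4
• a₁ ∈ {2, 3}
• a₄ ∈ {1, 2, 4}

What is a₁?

3

a₃ has just one choice, so a₃ = 2. So a₁, a₂, a₄ can't be 2.
So a₁ = 3.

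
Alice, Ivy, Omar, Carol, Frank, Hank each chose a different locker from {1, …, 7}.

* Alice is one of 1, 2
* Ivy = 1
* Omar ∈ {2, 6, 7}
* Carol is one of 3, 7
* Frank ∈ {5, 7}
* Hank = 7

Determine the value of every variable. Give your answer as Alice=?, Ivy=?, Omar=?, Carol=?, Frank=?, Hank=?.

Ivy's domain is down to {1}, so Ivy = 1. Strike 1 from Alice.
Hank must be 7 (only option left). So Omar, Carol, Frank can't be 7.
Alice's domain is down to {2}, so Alice = 2. Remove 2 from Omar.
Omar has just one choice, so Omar = 6.
That leaves Carol = 3.
Frank's domain is down to {5}, so Frank = 5.

Alice=2, Ivy=1, Omar=6, Carol=3, Frank=5, Hank=7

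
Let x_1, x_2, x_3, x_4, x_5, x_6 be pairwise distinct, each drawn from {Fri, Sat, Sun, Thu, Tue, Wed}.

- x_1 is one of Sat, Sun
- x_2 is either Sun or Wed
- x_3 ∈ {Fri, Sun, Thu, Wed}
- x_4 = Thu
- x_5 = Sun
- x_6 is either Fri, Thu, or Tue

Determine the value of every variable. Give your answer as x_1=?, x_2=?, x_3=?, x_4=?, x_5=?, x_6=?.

x_1=Sat, x_2=Wed, x_3=Fri, x_4=Thu, x_5=Sun, x_6=Tue

x_4's domain is down to {Thu}, so x_4 = Thu. Strike Thu from x_3, x_6.
That leaves x_5 = Sun. Remove Sun from x_1, x_2, x_3.
x_1's domain is down to {Sat}, so x_1 = Sat.
x_2's domain is down to {Wed}, so x_2 = Wed. Eliminate Wed elsewhere: x_3.
x_3's domain is down to {Fri}, so x_3 = Fri. So x_6 can't be Fri.
x_6 has just one choice, so x_6 = Tue.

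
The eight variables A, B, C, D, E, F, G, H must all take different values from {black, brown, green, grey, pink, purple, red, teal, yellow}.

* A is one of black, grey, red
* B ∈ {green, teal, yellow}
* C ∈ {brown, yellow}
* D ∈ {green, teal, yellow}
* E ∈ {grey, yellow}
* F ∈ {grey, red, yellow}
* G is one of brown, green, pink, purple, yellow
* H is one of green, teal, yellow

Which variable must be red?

F

The 3 variables B, D, H are confined to {green, teal, yellow}, which locks those values in; drop them from C, E, F, G.
That leaves C = brown. Eliminate brown elsewhere: G.
That leaves E = grey. Strike grey from A, F.
So red goes to F.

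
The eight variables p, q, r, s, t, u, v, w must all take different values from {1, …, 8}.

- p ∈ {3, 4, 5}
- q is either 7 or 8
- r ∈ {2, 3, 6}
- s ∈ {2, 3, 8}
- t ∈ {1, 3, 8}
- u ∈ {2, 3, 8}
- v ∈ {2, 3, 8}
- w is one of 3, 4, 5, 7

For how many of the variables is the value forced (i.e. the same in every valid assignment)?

3

The 8 variables draw from only 8 values {1, 2, 3, 4, 5, 6, 7, 8}, so each is used; only t can be 1, hence t = 1.
The 7 still-open variables draw from only 7 values {2, 3, 4, 5, 6, 7, 8}, so each is used; only r can be 6, hence r = 6.
s, u, v share exactly the 3 values {2, 3, 8}; by pigeonhole those values go to them, so strike 2, 3, 8 from p, q, w.
That leaves q = 7. Strike 7 from w.
Determined: q=7, r=6, t=1. The other variables each still have more than one consistent value. That makes 3.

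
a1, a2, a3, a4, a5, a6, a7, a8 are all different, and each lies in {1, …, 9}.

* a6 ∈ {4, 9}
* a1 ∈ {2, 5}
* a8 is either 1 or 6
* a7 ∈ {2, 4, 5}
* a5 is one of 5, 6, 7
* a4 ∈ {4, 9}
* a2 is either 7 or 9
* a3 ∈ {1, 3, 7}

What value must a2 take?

7

Among the 8 variables, 3 fits only a3 (and all 8 values in {1, 2, 3, 4, 5, 6, 7, 9} must be used), so a3 = 3.
The 7 still-open variables draw from only 7 values {1, 2, 4, 5, 6, 7, 9}, so each is used; only a8 can be 1, hence a8 = 1.
The 6 still-open variables draw from only 6 values {2, 4, 5, 6, 7, 9}, so each is used; only a5 can be 6, hence a5 = 6.
The 5 still-open variables draw from only 5 values {2, 4, 5, 7, 9}, so each is used; only a2 can be 7, hence a2 = 7.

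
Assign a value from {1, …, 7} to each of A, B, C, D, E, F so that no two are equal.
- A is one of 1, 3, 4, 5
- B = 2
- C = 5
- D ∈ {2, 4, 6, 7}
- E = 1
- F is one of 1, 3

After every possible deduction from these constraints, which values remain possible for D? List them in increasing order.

B has just one choice, so B = 2. So D can't be 2.
C's domain is down to {5}, so C = 5. Remove 5 from A.
E's domain is down to {1}, so E = 1. Remove 1 from A, F.
F must be 3 (only option left). Strike 3 from A.
A must be 4 (only option left). Eliminate 4 elsewhere: D.
No further eliminations apply; D can still be any of 6, 7.

6, 7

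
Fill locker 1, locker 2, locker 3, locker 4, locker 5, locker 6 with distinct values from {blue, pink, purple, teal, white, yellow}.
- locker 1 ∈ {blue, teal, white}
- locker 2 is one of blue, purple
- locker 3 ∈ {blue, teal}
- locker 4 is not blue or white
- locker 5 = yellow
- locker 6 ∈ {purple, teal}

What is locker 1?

white

locker 5's domain is down to {yellow}, so locker 5 = yellow. So locker 4 can't be yellow.
Among the 5 still-open variables, pink fits only locker 4 (and all 5 values in {blue, pink, purple, teal, white} must be used), so locker 4 = pink.
Among the 4 still-open variables, white fits only locker 1 (and all 4 values in {blue, purple, teal, white} must be used), so locker 1 = white.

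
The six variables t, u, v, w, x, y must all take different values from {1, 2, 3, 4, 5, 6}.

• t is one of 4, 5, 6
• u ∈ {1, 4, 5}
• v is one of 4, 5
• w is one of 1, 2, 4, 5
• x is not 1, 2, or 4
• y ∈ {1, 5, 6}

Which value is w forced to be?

2

The 6 variables together cover exactly {1, 2, 3, 4, 5, 6} — 6 values for 6 variables — and 2 appears only in w's list, so w = 2.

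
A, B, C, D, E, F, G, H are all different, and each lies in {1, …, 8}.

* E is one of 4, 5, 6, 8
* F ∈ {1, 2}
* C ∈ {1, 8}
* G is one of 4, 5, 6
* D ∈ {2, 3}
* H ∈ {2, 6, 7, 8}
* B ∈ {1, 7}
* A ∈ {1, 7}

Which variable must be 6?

H

The 8 variables together cover exactly {1, 2, 3, 4, 5, 6, 7, 8} — 8 values for 8 variables — and 3 appears only in D's list, so D = 3.
A and B between them cover only {1, 7} — a naked pair. Remove those values from C, F, H.
C has just one choice, so C = 8. Remove 8 from E, H.
F must be 2 (only option left). So H can't be 2.
So 6 goes to H.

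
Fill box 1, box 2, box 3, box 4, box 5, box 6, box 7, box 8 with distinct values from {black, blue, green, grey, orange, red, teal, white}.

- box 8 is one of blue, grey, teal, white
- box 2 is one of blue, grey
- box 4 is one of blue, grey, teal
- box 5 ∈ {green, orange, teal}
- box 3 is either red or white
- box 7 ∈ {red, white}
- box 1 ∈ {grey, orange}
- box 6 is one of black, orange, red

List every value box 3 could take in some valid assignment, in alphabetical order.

red, white

Among the 8 variables, black fits only box 6 (and all 8 values in {black, blue, green, grey, orange, red, teal, white} must be used), so box 6 = black.
The 7 still-open variables draw from only 7 values {blue, green, grey, orange, red, teal, white}, so each is used; only box 5 can be green, hence box 5 = green.
The 6 still-open variables draw from only 6 values {blue, grey, orange, red, teal, white}, so each is used; only box 1 can be orange, hence box 1 = orange.
box 3 and box 7 share exactly the 2 values {red, white}; by pigeonhole those values go to them, so strike red, white from box 8.
No further eliminations apply; box 3 can still be any of red, white.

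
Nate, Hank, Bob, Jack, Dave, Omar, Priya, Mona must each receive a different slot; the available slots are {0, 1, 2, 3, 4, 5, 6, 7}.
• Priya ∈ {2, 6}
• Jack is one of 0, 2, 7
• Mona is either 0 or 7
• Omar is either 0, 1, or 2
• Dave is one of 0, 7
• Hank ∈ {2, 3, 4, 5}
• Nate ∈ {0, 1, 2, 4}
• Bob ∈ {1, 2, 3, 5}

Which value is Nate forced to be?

The 8 variables together cover exactly {0, 1, 2, 3, 4, 5, 6, 7} — 8 values for 8 variables — and 6 appears only in Priya's list, so Priya = 6.
Dave and Mona share exactly the 2 values {0, 7}; by pigeonhole those values go to them, so strike 0, 7 from Nate, Jack, Omar.
That leaves Jack = 2. Eliminate 2 elsewhere: Nate, Hank, Bob, Omar.
Omar has just one choice, so Omar = 1. Strike 1 from Nate, Bob.
So Nate = 4.

4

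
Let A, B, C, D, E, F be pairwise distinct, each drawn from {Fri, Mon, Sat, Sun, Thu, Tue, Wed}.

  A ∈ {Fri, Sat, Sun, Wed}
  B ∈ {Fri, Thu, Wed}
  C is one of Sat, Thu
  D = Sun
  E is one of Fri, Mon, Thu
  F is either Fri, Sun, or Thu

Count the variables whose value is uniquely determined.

D must be Sun (only option left). Remove Sun from A, F.
Among the 5 still-open variables, Mon fits only E (and all 5 values in {Fri, Mon, Sat, Thu, Wed} must be used), so E = Mon.
Determined: D=Sun, E=Mon. The other variables each still have more than one consistent value. That makes 2.

2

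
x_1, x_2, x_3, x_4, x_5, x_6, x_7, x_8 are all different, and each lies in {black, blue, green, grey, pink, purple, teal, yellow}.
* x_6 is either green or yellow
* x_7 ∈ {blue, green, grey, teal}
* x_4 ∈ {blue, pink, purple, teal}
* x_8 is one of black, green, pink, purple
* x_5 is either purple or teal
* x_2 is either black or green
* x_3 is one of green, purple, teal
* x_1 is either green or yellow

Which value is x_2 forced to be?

The 8 variables draw from only 8 values {black, blue, green, grey, pink, purple, teal, yellow}, so each is used; only x_7 can be grey, hence x_7 = grey.
Among the 7 still-open variables, blue fits only x_4 (and all 7 values in {black, blue, green, pink, purple, teal, yellow} must be used), so x_4 = blue.
The 6 still-open variables draw from only 6 values {black, green, pink, purple, teal, yellow}, so each is used; only x_8 can be pink, hence x_8 = pink.
Among the 5 still-open variables, black fits only x_2 (and all 5 values in {black, green, purple, teal, yellow} must be used), so x_2 = black.

black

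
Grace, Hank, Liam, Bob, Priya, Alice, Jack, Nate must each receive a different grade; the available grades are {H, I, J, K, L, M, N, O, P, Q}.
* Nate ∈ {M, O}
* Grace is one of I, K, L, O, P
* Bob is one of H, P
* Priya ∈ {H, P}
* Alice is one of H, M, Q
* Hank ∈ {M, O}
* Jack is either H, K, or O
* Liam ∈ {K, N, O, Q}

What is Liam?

The 2 variables Hank and Nate are confined to {M, O}, which locks those values in; drop them from Grace, Liam, Alice, Jack.
The 2 variables Bob and Priya are confined to {H, P}, which locks those values in; drop them from Grace, Alice, Jack.
Alice must be Q (only option left). Remove Q from Liam.
Jack's domain is down to {K}, so Jack = K. So Grace, Liam can't be K.
So Liam = N.

N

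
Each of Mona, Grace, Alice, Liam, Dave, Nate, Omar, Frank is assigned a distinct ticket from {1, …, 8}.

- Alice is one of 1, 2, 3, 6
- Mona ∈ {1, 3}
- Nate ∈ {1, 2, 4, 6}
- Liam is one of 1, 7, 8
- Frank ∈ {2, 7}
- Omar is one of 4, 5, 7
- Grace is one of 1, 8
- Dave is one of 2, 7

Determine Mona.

Among the 8 variables, 5 fits only Omar (and all 8 values in {1, 2, 3, 4, 5, 6, 7, 8} must be used), so Omar = 5.
The 7 still-open variables together cover exactly {1, 2, 3, 4, 6, 7, 8} — 7 values for 7 variables — and 4 appears only in Nate's list, so Nate = 4.
Among the 6 still-open variables, 6 fits only Alice (and all 6 values in {1, 2, 3, 6, 7, 8} must be used), so Alice = 6.
The 5 still-open variables draw from only 5 values {1, 2, 3, 7, 8}, so each is used; only Mona can be 3, hence Mona = 3.

3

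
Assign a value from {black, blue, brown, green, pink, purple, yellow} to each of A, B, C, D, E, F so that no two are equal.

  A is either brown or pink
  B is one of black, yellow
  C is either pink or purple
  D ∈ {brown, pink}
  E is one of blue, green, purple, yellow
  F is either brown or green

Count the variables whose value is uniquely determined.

A and D between them cover only {brown, pink} — a naked pair. Remove those values from C, F.
C must be purple (only option left). Remove purple from E.
That leaves F = green. Eliminate green elsewhere: E.
Determined: C=purple, F=green. The other variables each still have more than one consistent value. That makes 2.

2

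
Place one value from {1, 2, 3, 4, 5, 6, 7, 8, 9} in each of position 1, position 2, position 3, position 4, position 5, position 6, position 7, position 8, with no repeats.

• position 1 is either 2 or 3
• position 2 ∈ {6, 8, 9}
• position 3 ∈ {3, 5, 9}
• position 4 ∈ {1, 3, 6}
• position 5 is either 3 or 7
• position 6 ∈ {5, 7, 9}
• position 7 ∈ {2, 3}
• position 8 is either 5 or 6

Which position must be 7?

The 8 variables draw from only 8 values {1, 2, 3, 5, 6, 7, 8, 9}, so each is used; only position 4 can be 1, hence position 4 = 1.
The 7 still-open variables draw from only 7 values {2, 3, 5, 6, 7, 8, 9}, so each is used; only position 2 can be 8, hence position 2 = 8.
The 6 still-open variables together cover exactly {2, 3, 5, 6, 7, 9} — 6 values for 6 variables — and 6 appears only in position 8's list, so position 8 = 6.
The 2 variables position 1 and position 7 are confined to {2, 3}, which locks those values in; drop them from position 3, position 5.
So 7 goes to position 5.

position 5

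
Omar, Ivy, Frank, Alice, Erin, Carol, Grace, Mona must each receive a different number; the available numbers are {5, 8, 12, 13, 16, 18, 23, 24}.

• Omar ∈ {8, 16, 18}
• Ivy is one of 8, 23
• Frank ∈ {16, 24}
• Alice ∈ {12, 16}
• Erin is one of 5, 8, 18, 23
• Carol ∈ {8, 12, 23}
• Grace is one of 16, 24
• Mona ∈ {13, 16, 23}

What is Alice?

Among the 8 variables, 5 fits only Erin (and all 8 values in {5, 8, 12, 13, 16, 18, 23, 24} must be used), so Erin = 5.
The 7 still-open variables draw from only 7 values {8, 12, 13, 16, 18, 23, 24}, so each is used; only Mona can be 13, hence Mona = 13.
Among the 6 still-open variables, 18 fits only Omar (and all 6 values in {8, 12, 16, 18, 23, 24} must be used), so Omar = 18.
The 2 variables Frank and Grace are confined to {16, 24}, which locks those values in; drop them from Alice.
So Alice = 12.

12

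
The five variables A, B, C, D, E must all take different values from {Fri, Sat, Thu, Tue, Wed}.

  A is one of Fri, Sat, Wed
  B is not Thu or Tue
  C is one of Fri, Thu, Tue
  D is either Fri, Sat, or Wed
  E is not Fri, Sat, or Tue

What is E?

The 5 variables together cover exactly {Fri, Sat, Thu, Tue, Wed} — 5 values for 5 variables — and Tue appears only in C's list, so C = Tue.
The 4 still-open variables together cover exactly {Fri, Sat, Thu, Wed} — 4 values for 4 variables — and Thu appears only in E's list, so E = Thu.

Thu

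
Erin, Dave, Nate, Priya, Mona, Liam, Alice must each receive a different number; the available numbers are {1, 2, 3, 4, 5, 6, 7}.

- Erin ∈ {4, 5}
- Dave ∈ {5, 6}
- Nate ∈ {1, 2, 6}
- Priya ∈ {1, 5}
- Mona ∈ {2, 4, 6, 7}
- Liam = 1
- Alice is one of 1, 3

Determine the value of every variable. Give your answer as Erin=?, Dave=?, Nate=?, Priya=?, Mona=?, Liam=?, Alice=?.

Erin=4, Dave=6, Nate=2, Priya=5, Mona=7, Liam=1, Alice=3

Liam has just one choice, so Liam = 1. So Nate, Priya, Alice can't be 1.
That leaves Alice = 3.
Priya's domain is down to {5}, so Priya = 5. Eliminate 5 elsewhere: Erin, Dave.
Erin's domain is down to {4}, so Erin = 4. So Mona can't be 4.
Dave must be 6 (only option left). Remove 6 from Nate, Mona.
Nate's domain is down to {2}, so Nate = 2. So Mona can't be 2.
Mona's domain is down to {7}, so Mona = 7.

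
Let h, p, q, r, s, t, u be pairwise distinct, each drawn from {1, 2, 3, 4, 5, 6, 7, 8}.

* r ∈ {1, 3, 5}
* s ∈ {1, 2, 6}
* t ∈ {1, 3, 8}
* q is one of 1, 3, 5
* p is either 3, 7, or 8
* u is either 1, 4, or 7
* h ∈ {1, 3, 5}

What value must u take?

4

The 3 variables h, q, r are confined to {1, 3, 5}, which locks those values in; drop them from p, s, t, u.
t has just one choice, so t = 8. Strike 8 from p.
p's domain is down to {7}, so p = 7. Strike 7 from u.
So u = 4.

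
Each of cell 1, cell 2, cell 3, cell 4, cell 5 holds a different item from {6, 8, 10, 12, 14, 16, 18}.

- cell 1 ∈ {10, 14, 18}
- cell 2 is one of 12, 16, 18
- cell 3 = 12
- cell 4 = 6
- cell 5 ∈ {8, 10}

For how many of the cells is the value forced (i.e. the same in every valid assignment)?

cell 3 has just one choice, so cell 3 = 12. Remove 12 from cell 2.
cell 4 has just one choice, so cell 4 = 6.
Determined: cell 3=12, cell 4=6. The other cells each still have more than one consistent value. That makes 2.

2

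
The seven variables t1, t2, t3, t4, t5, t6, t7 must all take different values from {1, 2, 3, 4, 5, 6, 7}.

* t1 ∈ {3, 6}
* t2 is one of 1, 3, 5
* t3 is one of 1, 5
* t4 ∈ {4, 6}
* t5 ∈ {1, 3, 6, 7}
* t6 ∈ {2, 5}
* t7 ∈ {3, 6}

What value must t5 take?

Among the 7 variables, 2 fits only t6 (and all 7 values in {1, 2, 3, 4, 5, 6, 7} must be used), so t6 = 2.
The 6 still-open variables together cover exactly {1, 3, 4, 5, 6, 7} — 6 values for 6 variables — and 4 appears only in t4's list, so t4 = 4.
Among the 5 still-open variables, 7 fits only t5 (and all 5 values in {1, 3, 5, 6, 7} must be used), so t5 = 7.

7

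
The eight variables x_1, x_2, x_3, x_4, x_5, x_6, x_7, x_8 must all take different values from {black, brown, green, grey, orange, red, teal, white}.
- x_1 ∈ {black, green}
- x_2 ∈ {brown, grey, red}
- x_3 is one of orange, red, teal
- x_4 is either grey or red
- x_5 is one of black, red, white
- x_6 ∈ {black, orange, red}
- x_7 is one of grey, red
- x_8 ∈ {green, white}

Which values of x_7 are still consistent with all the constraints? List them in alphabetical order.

Among the 8 variables, brown fits only x_2 (and all 8 values in {black, brown, green, grey, orange, red, teal, white} must be used), so x_2 = brown.
The 7 still-open variables draw from only 7 values {black, green, grey, orange, red, teal, white}, so each is used; only x_3 can be teal, hence x_3 = teal.
Among the 6 still-open variables, orange fits only x_6 (and all 6 values in {black, green, grey, orange, red, white} must be used), so x_6 = orange.
x_4 and x_7 between them cover only {grey, red} — a naked pair. Remove those values from x_5.
No further eliminations apply; x_7 can still be any of grey, red.

grey, red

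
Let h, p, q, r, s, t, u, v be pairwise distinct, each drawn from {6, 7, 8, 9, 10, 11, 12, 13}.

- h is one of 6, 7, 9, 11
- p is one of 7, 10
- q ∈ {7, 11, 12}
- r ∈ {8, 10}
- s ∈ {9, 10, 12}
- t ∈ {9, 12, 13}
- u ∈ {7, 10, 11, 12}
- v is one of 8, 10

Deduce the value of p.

7

Among the 8 variables, 6 fits only h (and all 8 values in {6, 7, 8, 9, 10, 11, 12, 13} must be used), so h = 6.
The 7 still-open variables draw from only 7 values {7, 8, 9, 10, 11, 12, 13}, so each is used; only t can be 13, hence t = 13.
Among the 6 still-open variables, 9 fits only s (and all 6 values in {7, 8, 9, 10, 11, 12} must be used), so s = 9.
r and v share exactly the 2 values {8, 10}; by pigeonhole those values go to them, so strike 8, 10 from p, u.
So p = 7.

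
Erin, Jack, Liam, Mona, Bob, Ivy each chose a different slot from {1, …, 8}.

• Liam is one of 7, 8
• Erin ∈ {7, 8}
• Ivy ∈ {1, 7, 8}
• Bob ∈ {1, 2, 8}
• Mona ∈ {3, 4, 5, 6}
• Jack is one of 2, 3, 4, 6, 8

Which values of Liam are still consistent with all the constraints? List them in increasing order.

7, 8

The 2 variables Erin and Liam are confined to {7, 8}, which locks those values in; drop them from Jack, Bob, Ivy.
That leaves Ivy = 1. So Bob can't be 1.
Bob must be 2 (only option left). So Jack can't be 2.
No further eliminations apply; Liam can still be any of 7, 8.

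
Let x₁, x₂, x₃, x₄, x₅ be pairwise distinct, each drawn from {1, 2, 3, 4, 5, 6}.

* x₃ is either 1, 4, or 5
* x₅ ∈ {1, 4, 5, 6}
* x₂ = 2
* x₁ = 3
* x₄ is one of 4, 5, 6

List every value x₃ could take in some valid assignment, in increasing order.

x₁ has just one choice, so x₁ = 3.
That leaves x₂ = 2.
No further eliminations apply; x₃ can still be any of 1, 4, 5.

1, 4, 5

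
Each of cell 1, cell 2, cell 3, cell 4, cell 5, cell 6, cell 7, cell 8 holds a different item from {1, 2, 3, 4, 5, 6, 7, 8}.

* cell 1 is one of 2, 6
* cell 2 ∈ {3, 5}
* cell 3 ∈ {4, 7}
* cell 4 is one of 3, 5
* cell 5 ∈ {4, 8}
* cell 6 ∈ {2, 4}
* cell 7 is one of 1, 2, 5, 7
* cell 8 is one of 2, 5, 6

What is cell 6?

4

Among the 8 variables, 1 fits only cell 7 (and all 8 values in {1, 2, 3, 4, 5, 6, 7, 8} must be used), so cell 7 = 1.
The 7 still-open variables together cover exactly {2, 3, 4, 5, 6, 7, 8} — 7 values for 7 variables — and 7 appears only in cell 3's list, so cell 3 = 7.
The 6 still-open variables draw from only 6 values {2, 3, 4, 5, 6, 8}, so each is used; only cell 5 can be 8, hence cell 5 = 8.
Among the 5 still-open variables, 4 fits only cell 6 (and all 5 values in {2, 3, 4, 5, 6} must be used), so cell 6 = 4.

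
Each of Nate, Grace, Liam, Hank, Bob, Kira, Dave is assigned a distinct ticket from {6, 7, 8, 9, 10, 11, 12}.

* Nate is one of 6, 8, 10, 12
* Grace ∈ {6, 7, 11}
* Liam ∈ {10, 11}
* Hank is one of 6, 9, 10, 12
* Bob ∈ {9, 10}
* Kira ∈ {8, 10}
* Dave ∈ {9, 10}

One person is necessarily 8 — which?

The 7 variables draw from only 7 values {6, 7, 8, 9, 10, 11, 12}, so each is used; only Grace can be 7, hence Grace = 7.
The 6 still-open variables together cover exactly {6, 8, 9, 10, 11, 12} — 6 values for 6 variables — and 11 appears only in Liam's list, so Liam = 11.
Bob and Dave share exactly the 2 values {9, 10}; by pigeonhole those values go to them, so strike 9, 10 from Nate, Hank, Kira.
So 8 goes to Kira.

Kira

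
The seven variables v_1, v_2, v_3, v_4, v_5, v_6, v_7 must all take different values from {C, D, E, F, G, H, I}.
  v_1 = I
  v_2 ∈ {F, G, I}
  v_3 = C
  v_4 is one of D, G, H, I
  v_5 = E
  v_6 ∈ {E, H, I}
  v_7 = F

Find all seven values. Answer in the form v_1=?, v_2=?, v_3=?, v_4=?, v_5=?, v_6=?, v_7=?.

v_1=I, v_2=G, v_3=C, v_4=D, v_5=E, v_6=H, v_7=F

v_1 has just one choice, so v_1 = I. Strike I from v_2, v_4, v_6.
v_3 must be C (only option left).
v_5's domain is down to {E}, so v_5 = E. Strike E from v_6.
v_6 has just one choice, so v_6 = H. Eliminate H elsewhere: v_4.
v_7 must be F (only option left). Remove F from v_2.
v_2 has just one choice, so v_2 = G. So v_4 can't be G.
That leaves v_4 = D.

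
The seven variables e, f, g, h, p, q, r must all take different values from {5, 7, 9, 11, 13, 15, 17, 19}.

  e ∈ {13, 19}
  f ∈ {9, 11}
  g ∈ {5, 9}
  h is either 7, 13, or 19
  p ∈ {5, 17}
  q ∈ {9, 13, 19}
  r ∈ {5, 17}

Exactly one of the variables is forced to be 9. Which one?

g

Among the 7 variables, 7 fits only h (and all 7 values in {5, 7, 9, 11, 13, 17, 19} must be used), so h = 7.
Among the 6 still-open variables, 11 fits only f (and all 6 values in {5, 9, 11, 13, 17, 19} must be used), so f = 11.
The 2 variables p and r are confined to {5, 17}, which locks those values in; drop them from g.
So 9 goes to g.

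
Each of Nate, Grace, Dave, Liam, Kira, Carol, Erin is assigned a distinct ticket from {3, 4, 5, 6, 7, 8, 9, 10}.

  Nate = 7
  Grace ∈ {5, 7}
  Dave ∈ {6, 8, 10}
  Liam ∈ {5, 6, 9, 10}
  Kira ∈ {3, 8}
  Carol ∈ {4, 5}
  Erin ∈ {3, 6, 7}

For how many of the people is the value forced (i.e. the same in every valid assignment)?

Nate's domain is down to {7}, so Nate = 7. Remove 7 from Grace, Erin.
Grace has just one choice, so Grace = 5. Strike 5 from Liam, Carol.
That leaves Carol = 4.
Determined: Nate=7, Grace=5, Carol=4. The other people each still have more than one consistent value. That makes 3.

3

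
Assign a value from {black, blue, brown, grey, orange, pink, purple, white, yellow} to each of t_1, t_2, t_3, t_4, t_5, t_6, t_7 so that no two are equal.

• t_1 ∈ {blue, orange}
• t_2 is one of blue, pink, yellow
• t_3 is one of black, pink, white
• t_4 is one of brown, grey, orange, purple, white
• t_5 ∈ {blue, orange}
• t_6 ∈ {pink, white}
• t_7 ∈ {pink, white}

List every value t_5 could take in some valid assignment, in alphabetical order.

blue, orange

t_1 and t_5 share exactly the 2 values {blue, orange}; by pigeonhole those values go to them, so strike blue, orange from t_2, t_4.
The 2 variables t_6 and t_7 are confined to {pink, white}, which locks those values in; drop them from t_2, t_3, t_4.
That leaves t_2 = yellow.
t_3 has just one choice, so t_3 = black.
No further eliminations apply; t_5 can still be any of blue, orange.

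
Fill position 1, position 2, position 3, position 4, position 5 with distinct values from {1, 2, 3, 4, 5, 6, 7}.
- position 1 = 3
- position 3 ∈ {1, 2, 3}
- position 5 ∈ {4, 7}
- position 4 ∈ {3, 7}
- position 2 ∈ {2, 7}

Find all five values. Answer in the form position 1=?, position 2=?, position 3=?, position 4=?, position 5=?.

position 1 has just one choice, so position 1 = 3. Eliminate 3 elsewhere: position 3, position 4.
position 4's domain is down to {7}, so position 4 = 7. So position 2, position 5 can't be 7.
position 5's domain is down to {4}, so position 5 = 4.
That leaves position 2 = 2. Eliminate 2 elsewhere: position 3.
position 3 has just one choice, so position 3 = 1.

position 1=3, position 2=2, position 3=1, position 4=7, position 5=4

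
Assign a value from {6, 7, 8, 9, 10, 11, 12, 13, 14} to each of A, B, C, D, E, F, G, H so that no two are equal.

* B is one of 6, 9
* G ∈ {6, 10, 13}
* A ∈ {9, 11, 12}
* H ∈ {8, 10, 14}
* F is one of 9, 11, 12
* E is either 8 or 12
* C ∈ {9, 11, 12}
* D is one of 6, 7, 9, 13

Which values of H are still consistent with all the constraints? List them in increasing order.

10, 14

A, C, F share exactly the 3 values {9, 11, 12}; by pigeonhole those values go to them, so strike 9, 11, 12 from B, D, E.
B's domain is down to {6}, so B = 6. Eliminate 6 elsewhere: D, G.
E's domain is down to {8}, so E = 8. Eliminate 8 elsewhere: H.
No further eliminations apply; H can still be any of 10, 14.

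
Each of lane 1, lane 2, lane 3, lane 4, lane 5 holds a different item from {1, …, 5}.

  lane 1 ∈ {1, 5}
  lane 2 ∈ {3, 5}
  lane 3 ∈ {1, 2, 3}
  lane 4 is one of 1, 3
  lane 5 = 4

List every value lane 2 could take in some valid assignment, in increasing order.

lane 5's domain is down to {4}, so lane 5 = 4.
Among the 4 still-open variables, 2 fits only lane 3 (and all 4 values in {1, 2, 3, 5} must be used), so lane 3 = 2.
No further eliminations apply; lane 2 can still be any of 3, 5.

3, 5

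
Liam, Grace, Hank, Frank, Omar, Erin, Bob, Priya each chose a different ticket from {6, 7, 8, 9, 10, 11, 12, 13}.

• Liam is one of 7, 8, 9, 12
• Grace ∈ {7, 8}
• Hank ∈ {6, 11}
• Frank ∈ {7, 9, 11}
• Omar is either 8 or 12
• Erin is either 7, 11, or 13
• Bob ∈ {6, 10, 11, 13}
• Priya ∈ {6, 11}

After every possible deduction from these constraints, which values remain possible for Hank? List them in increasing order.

The 8 variables draw from only 8 values {6, 7, 8, 9, 10, 11, 12, 13}, so each is used; only Bob can be 10, hence Bob = 10.
The 7 still-open variables draw from only 7 values {6, 7, 8, 9, 11, 12, 13}, so each is used; only Erin can be 13, hence Erin = 13.
The 2 variables Hank and Priya are confined to {6, 11}, which locks those values in; drop them from Frank.
No further eliminations apply; Hank can still be any of 6, 11.

6, 11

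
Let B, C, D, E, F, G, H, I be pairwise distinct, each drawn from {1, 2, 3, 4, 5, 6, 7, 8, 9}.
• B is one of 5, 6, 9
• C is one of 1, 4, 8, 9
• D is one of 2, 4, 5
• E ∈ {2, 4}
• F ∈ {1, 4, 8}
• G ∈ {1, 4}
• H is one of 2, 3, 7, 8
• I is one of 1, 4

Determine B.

6

G and I share exactly the 2 values {1, 4}; by pigeonhole those values go to them, so strike 1, 4 from C, D, E, F.
E has just one choice, so E = 2. Remove 2 from D, H.
F has just one choice, so F = 8. Strike 8 from C, H.
That leaves C = 9. Strike 9 from B.
D's domain is down to {5}, so D = 5. Eliminate 5 elsewhere: B.
So B = 6.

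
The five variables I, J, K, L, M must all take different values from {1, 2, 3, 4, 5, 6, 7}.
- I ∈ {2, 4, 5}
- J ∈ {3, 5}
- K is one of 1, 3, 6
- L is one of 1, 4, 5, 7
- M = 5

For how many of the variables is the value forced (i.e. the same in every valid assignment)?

M's domain is down to {5}, so M = 5. Strike 5 from I, J, L.
That leaves J = 3. Strike 3 from K.
Determined: J=3, M=5. The other variables each still have more than one consistent value. That makes 2.

2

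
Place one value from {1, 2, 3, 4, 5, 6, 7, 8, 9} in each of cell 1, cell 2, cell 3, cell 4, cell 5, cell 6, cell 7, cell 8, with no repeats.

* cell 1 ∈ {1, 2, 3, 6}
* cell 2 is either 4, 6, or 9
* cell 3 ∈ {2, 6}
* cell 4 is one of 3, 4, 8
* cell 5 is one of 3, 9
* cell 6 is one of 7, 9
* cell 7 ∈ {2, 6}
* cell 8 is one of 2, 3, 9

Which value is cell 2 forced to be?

4

The 8 variables together cover exactly {1, 2, 3, 4, 6, 7, 8, 9} — 8 values for 8 variables — and 1 appears only in cell 1's list, so cell 1 = 1.
Among the 7 still-open variables, 7 fits only cell 6 (and all 7 values in {2, 3, 4, 6, 7, 8, 9} must be used), so cell 6 = 7.
Among the 6 still-open variables, 8 fits only cell 4 (and all 6 values in {2, 3, 4, 6, 8, 9} must be used), so cell 4 = 8.
Among the 5 still-open variables, 4 fits only cell 2 (and all 5 values in {2, 3, 4, 6, 9} must be used), so cell 2 = 4.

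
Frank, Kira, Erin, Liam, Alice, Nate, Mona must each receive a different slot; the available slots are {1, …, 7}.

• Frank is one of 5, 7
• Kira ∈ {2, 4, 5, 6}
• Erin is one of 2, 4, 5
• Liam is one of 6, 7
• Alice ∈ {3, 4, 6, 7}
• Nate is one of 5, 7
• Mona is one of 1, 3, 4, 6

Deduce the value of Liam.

Among the 7 variables, 1 fits only Mona (and all 7 values in {1, 2, 3, 4, 5, 6, 7} must be used), so Mona = 1.
The 6 still-open variables together cover exactly {2, 3, 4, 5, 6, 7} — 6 values for 6 variables — and 3 appears only in Alice's list, so Alice = 3.
Frank and Nate share exactly the 2 values {5, 7}; by pigeonhole those values go to them, so strike 5, 7 from Kira, Erin, Liam.
So Liam = 6.

6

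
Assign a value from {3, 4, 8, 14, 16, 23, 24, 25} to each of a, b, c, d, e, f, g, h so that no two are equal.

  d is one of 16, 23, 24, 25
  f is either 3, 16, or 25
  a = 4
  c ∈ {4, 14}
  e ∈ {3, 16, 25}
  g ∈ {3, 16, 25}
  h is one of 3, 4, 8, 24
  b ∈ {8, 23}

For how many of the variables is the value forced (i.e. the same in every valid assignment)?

a must be 4 (only option left). So c, h can't be 4.
c's domain is down to {14}, so c = 14.
The 3 variables e, f, g are confined to {3, 16, 25}, which locks those values in; drop them from d, h.
Determined: a=4, c=14. The other variables each still have more than one consistent value. That makes 2.

2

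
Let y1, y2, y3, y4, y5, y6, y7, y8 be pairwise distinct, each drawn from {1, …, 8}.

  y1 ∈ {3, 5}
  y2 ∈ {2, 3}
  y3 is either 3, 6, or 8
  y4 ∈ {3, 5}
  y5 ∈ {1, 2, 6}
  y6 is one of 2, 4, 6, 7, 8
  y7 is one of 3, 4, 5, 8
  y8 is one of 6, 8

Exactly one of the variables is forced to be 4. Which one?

y7

The 8 variables together cover exactly {1, 2, 3, 4, 5, 6, 7, 8} — 8 values for 8 variables — and 1 appears only in y5's list, so y5 = 1.
The 7 still-open variables draw from only 7 values {2, 3, 4, 5, 6, 7, 8}, so each is used; only y6 can be 7, hence y6 = 7.
The 6 still-open variables together cover exactly {2, 3, 4, 5, 6, 8} — 6 values for 6 variables — and 2 appears only in y2's list, so y2 = 2.
Among the 5 still-open variables, 4 fits only y7 (and all 5 values in {3, 4, 5, 6, 8} must be used), so y7 = 4.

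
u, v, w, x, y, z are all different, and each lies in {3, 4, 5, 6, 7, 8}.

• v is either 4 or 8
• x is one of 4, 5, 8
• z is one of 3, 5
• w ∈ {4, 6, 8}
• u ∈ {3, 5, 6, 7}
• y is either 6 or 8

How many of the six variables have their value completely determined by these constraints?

The 6 variables together cover exactly {3, 4, 5, 6, 7, 8} — 6 values for 6 variables — and 7 appears only in u's list, so u = 7.
The 5 still-open variables draw from only 5 values {3, 4, 5, 6, 8}, so each is used; only z can be 3, hence z = 3.
Among the 4 still-open variables, 5 fits only x (and all 4 values in {4, 5, 6, 8} must be used), so x = 5.
Determined: u=7, x=5, z=3. The other variables each still have more than one consistent value. That makes 3.

3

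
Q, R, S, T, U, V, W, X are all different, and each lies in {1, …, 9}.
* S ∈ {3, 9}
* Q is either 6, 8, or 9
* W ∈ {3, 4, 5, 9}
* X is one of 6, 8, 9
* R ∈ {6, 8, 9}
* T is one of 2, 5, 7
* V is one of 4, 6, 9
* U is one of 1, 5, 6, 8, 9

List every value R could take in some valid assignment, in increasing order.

6, 8, 9

The 3 variables Q, R, X are confined to {6, 8, 9}, which locks those values in; drop them from S, U, V, W.
S's domain is down to {3}, so S = 3. So W can't be 3.
That leaves V = 4. Eliminate 4 elsewhere: W.
W must be 5 (only option left). Remove 5 from T, U.
U's domain is down to {1}, so U = 1.
No further eliminations apply; R can still be any of 6, 8, 9.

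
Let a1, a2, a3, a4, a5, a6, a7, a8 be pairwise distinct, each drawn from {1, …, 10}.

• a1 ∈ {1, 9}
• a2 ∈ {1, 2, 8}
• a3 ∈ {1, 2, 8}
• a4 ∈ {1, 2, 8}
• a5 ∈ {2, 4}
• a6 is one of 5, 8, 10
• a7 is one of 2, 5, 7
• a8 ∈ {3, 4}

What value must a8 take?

a2, a3, a4 between them cover only {1, 2, 8} — a naked triple. Remove those values from a1, a5, a6, a7.
a1's domain is down to {9}, so a1 = 9.
a5's domain is down to {4}, so a5 = 4. So a8 can't be 4.
So a8 = 3.

3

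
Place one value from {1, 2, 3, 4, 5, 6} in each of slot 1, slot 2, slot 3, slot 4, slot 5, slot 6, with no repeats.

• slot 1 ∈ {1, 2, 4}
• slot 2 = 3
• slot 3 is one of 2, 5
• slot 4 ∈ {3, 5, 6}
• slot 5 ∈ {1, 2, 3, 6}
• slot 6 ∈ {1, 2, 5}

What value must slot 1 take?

4

slot 2's domain is down to {3}, so slot 2 = 3. Strike 3 from slot 4, slot 5.
The 5 still-open variables together cover exactly {1, 2, 4, 5, 6} — 5 values for 5 variables — and 4 appears only in slot 1's list, so slot 1 = 4.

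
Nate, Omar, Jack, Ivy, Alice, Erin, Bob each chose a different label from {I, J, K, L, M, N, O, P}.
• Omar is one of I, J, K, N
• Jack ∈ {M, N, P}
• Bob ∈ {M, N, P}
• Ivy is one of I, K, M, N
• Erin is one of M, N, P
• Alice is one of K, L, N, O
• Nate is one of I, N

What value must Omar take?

J

Jack, Erin, Bob between them cover only {M, N, P} — a naked triple. Remove those values from Nate, Omar, Ivy, Alice.
Nate must be I (only option left). Eliminate I elsewhere: Omar, Ivy.
That leaves Ivy = K. Strike K from Omar, Alice.
So Omar = J.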